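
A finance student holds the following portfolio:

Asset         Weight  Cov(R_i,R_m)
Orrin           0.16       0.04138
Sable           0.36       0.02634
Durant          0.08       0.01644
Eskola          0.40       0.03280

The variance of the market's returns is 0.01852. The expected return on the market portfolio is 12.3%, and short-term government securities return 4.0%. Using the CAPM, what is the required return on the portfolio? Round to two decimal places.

17.69%

β_Orrin = 0.04138 / 0.01852 = 2.2343
β_Sable = 0.02634 / 0.01852 = 1.4222
β_Durant = 0.01644 / 0.01852 = 0.8877
β_Eskola = 0.03280 / 0.01852 = 1.7711
β_P = Σ w_i β_i = 0.16×2.2343 + 0.36×1.4222 + 0.08×0.8877 + 0.40×1.7711 = 1.6489
MRP = 12.3% − 4.0% = 8.30%
E(R_P) = R_f + β_P × MRP = 4.0% + 1.6489 × 8.3% = 17.69%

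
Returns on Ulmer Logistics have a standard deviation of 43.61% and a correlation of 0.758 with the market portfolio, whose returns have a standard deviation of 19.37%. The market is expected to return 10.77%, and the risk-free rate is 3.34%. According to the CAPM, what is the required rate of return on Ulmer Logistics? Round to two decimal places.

β = ρ × σ_i / σ_m = 0.758 × 43.61% / 19.37% = 1.7066
MRP = 10.77% − 3.34% = 7.43%
E(R) = 3.34% + 1.7066 × 7.43% = 16.02%

16.02%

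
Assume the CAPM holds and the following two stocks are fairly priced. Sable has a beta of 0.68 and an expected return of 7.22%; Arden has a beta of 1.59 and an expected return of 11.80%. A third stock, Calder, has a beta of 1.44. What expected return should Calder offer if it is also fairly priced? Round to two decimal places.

MRP (SML slope) = (11.80% − 7.22%) / (1.59 − 0.68) = 4.58% / 0.91 = 5.0330%
R_f (intercept) = 7.22% − 0.68 × 5.0330% = 3.7976%
E(R_Calder) = R_f + β × MRP = 3.7976% + 1.44 × 5.0330% = 11.05%

11.05%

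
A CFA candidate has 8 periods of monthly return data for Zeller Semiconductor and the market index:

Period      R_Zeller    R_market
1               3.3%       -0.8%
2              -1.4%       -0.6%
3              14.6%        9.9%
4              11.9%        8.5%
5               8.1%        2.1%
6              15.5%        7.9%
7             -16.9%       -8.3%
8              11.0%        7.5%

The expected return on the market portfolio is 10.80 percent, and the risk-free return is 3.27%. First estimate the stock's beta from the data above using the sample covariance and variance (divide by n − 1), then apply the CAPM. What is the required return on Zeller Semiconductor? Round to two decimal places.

Mean R_i = (3.3 − 1.4 + 14.6 + 11.9 + 8.1 + 15.5 − 16.9 + 11.0) / 8 = 5.7625%
Mean R_m = (-0.8 − 0.6 + 9.9 + 8.5 + 2.1 + 7.9 − 8.3 + 7.5) / 8 = 3.2750%
Σ(R_i − R̄_i)(R_m − R̄_m) = 455.1425  ⇒  Cov = 455.1425 / 7 = 65.0204
Σ(R_m − R̄_m)² = 277.4150  ⇒  Var(R_m) = 277.4150 / 7 = 39.6307
β = Cov / Var(R_m) = 65.0204 / 39.6307 = 1.6407
MRP = 10.80% − 3.27% = 7.53%
E(R) = R_f + β × MRP = 3.27% + 1.6407 × 7.53% = 15.62%

15.62%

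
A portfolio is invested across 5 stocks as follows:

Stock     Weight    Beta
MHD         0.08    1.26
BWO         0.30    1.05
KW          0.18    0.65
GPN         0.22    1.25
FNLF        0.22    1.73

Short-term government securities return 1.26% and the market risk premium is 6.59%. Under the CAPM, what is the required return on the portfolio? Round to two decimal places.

9.09%

β_P = Σ w_i β_i = 0.08×1.26 + 0.30×1.05 + 0.18×0.65 + 0.22×1.25 + 0.22×1.73 = 1.1884
E(R_P) = R_f + β_P × MRP = 1.26% + 1.1884 × 6.59% = 9.09%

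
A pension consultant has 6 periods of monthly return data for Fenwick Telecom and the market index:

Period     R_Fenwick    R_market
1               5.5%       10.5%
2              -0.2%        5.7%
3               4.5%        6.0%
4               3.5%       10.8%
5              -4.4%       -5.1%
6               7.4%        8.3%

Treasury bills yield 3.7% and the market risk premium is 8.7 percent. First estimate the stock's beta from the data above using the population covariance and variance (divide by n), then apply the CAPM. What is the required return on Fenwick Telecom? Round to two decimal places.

Mean R_i = (5.5 − 0.2 + 4.5 + 3.5 − 4.4 + 7.4) / 6 = 2.7167%
Mean R_m = (10.5 + 5.7 + 6.0 + 10.8 − 5.1 + 8.3) / 6 = 6.0333%
Σ(R_i − R̄_i)(R_m − R̄_m) = 106.9267  ⇒  Cov = 106.9267 / 6 = 17.8211
Σ(R_m − R̄_m)² = 171.8733  ⇒  Var(R_m) = 171.8733 / 6 = 28.6456
β = Cov / Var(R_m) = 17.8211 / 28.6456 = 0.6221
E(R) = R_f + β × MRP = 3.7% + 0.6221 × 8.7% = 9.11%

9.11%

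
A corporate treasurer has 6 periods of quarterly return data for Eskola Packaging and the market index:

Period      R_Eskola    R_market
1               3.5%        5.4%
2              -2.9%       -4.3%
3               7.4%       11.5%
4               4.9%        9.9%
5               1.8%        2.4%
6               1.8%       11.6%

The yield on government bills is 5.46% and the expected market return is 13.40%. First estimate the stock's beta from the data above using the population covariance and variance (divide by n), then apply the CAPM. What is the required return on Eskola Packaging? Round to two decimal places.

Mean R_i = (3.5 − 2.9 + 7.4 + 4.9 + 1.8 + 1.8) / 6 = 2.7500%
Mean R_m = (5.4 − 4.3 + 11.5 + 9.9 + 2.4 + 11.6) / 6 = 6.0833%
Σ(R_i − R̄_i)(R_m − R̄_m) = 89.8050  ⇒  Cov = 89.8050 / 6 = 14.9675
Σ(R_m − R̄_m)² = 196.1883  ⇒  Var(R_m) = 196.1883 / 6 = 32.6981
β = Cov / Var(R_m) = 14.9675 / 32.6981 = 0.4577
MRP = 13.40% − 5.46% = 7.94%
E(R) = R_f + β × MRP = 5.46% + 0.4577 × 7.94% = 9.09%

9.09%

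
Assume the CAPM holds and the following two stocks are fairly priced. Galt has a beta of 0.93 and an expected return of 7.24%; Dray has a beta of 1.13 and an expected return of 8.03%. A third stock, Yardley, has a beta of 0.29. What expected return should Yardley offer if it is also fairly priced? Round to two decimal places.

MRP (SML slope) = (8.03% − 7.24%) / (1.13 − 0.93) = 0.79% / 0.20 = 3.9500%
R_f (intercept) = 7.24% − 0.93 × 3.9500% = 3.5665%
E(R_Yardley) = R_f + β × MRP = 3.5665% + 0.29 × 3.9500% = 4.71%

4.71%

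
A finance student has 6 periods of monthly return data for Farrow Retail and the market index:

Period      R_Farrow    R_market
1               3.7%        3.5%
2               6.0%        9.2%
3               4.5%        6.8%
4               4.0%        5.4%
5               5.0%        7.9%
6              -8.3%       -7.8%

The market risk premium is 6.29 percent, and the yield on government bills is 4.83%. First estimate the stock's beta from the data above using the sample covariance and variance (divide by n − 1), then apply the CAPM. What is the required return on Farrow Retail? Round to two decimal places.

Mean R_i = (3.7 + 6.0 + 4.5 + 4.0 + 5.0 − 8.3) / 6 = 2.4833%
Mean R_m = (3.5 + 9.2 + 6.8 + 5.4 + 7.9 − 7.8) / 6 = 4.1667%
Σ(R_i − R̄_i)(R_m − R̄_m) = 162.5067  ⇒  Cov = 162.5067 / 5 = 32.5013
Σ(R_m − R̄_m)² = 191.3733  ⇒  Var(R_m) = 191.3733 / 5 = 38.2747
β = Cov / Var(R_m) = 32.5013 / 38.2747 = 0.8492
E(R) = R_f + β × MRP = 4.83% + 0.8492 × 6.29% = 10.17%

10.17%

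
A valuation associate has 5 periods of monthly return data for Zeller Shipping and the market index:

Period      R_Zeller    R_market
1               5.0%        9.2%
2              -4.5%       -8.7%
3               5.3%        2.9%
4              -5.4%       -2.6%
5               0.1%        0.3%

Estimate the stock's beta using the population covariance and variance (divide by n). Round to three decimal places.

Mean R_i = (5.0 − 4.5 + 5.3 − 5.4 + 0.1) / 5 = 0.1000%
Mean R_m = (9.2 − 8.7 + 2.9 − 2.6 + 0.3) / 5 = 0.2200%
Σ(R_i − R̄_i)(R_m − R̄_m) = 114.4800  ⇒  Cov = 114.4800 / 5 = 22.8960
Σ(R_m − R̄_m)² = 175.3480  ⇒  Var(R_m) = 175.3480 / 5 = 35.0696
β = Cov / Var(R_m) = 22.8960 / 35.0696 = 0.6529

0.653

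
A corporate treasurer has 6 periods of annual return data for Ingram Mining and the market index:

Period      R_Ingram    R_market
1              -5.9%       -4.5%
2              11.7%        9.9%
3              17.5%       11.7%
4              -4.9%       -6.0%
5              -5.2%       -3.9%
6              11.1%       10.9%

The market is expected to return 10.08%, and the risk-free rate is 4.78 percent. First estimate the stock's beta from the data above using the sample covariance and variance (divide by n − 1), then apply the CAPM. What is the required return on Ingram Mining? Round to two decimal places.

11.14%

Mean R_i = (-5.9 + 11.7 + 17.5 − 4.9 − 5.2 + 11.1) / 6 = 4.0500%
Mean R_m = (-4.5 + 9.9 + 11.7 − 6.0 − 3.9 + 10.9) / 6 = 3.0167%
Σ(R_i − R̄_i)(R_m − R̄_m) = 444.4950  ⇒  Cov = 444.4950 / 5 = 88.8990
Σ(R_m − R̄_m)² = 370.5683  ⇒  Var(R_m) = 370.5683 / 5 = 74.1137
β = Cov / Var(R_m) = 88.8990 / 74.1137 = 1.1995
MRP = 10.08% − 4.78% = 5.30%
E(R) = R_f + β × MRP = 4.78% + 1.1995 × 5.30% = 11.14%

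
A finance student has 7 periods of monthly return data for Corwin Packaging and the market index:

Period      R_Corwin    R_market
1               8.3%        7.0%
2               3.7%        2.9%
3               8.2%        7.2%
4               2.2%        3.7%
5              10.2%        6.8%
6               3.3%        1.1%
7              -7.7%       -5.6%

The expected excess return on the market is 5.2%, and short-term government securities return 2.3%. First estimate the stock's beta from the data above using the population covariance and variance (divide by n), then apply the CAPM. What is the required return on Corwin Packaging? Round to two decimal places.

8.89%

Mean R_i = (8.3 + 3.7 + 8.2 + 2.2 + 10.2 + 3.3 − 7.7) / 7 = 4.0286%
Mean R_m = (7.0 + 2.9 + 7.2 + 3.7 + 6.8 + 1.1 − 5.6) / 7 = 3.3000%
Σ(R_i − R̄_i)(R_m − R̄_m) = 159.0600  ⇒  Cov = 159.0600 / 7 = 22.7229
Σ(R_m − R̄_m)² = 125.5200  ⇒  Var(R_m) = 125.5200 / 7 = 17.9314
β = Cov / Var(R_m) = 22.7229 / 17.9314 = 1.2672
E(R) = R_f + β × MRP = 2.3% + 1.2672 × 5.2% = 8.89%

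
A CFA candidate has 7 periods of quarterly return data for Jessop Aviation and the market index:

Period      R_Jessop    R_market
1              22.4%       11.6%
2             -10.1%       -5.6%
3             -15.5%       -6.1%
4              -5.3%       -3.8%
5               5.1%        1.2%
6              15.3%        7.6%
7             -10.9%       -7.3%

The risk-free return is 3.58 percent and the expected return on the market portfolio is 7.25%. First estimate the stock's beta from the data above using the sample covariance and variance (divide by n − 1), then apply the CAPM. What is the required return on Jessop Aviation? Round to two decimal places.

Mean R_i = (22.4 − 10.1 − 15.5 − 5.3 + 5.1 + 15.3 − 10.9) / 7 = 0.1429%
Mean R_m = (11.6 − 5.6 − 6.1 − 3.8 + 1.2 + 7.6 − 7.3) / 7 = -0.3429%
Σ(R_i − R̄_i)(R_m − R̄_m) = 633.4029  ⇒  Cov = 633.4029 / 6 = 105.5672
Σ(R_m − R̄_m)² = 329.2371  ⇒  Var(R_m) = 329.2371 / 6 = 54.8729
β = Cov / Var(R_m) = 105.5672 / 54.8729 = 1.9238
MRP = 7.25% − 3.58% = 3.67%
E(R) = R_f + β × MRP = 3.58% + 1.9238 × 3.67% = 10.64%

10.64%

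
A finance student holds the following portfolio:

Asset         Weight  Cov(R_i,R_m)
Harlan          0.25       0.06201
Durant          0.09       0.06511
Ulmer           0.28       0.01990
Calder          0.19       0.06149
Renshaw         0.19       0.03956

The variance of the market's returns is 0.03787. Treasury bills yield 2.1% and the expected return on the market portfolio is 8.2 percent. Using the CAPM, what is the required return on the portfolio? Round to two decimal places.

β_Harlan = 0.06201 / 0.03787 = 1.6374
β_Durant = 0.06511 / 0.03787 = 1.7193
β_Ulmer = 0.01990 / 0.03787 = 0.5255
β_Calder = 0.06149 / 0.03787 = 1.6237
β_Renshaw = 0.03956 / 0.03787 = 1.0446
β_P = Σ w_i β_i = 0.25×1.6374 + 0.09×1.7193 + 0.28×0.5255 + 0.19×1.6237 + 0.19×1.0446 = 1.2182
MRP = 8.2% − 2.1% = 6.10%
E(R_P) = R_f + β_P × MRP = 2.1% + 1.2182 × 6.1% = 9.53%

9.53%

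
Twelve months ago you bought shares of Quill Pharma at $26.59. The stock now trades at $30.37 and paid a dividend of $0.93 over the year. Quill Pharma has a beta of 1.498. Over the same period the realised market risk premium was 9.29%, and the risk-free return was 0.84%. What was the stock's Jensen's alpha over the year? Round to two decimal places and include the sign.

+2.96%

Realised HPR = (P1 + D1 − P0) / P0 = (30.37 + 0.93 − 26.59) / 26.59 = 4.71 / 26.59 = 17.7134%
CAPM required = R_f + β·MRP = 0.84% + 1.498 × 9.29% = 14.75642%
α = realised − required = 17.7134% − 14.75642% = +2.96%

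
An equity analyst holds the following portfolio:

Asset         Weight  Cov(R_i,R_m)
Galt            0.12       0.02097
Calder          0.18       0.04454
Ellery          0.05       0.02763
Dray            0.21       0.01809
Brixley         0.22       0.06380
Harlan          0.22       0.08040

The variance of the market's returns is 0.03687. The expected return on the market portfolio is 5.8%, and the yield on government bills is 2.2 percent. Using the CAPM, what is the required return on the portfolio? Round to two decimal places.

β_Galt = 0.02097 / 0.03687 = 0.5688
β_Calder = 0.04454 / 0.03687 = 1.2080
β_Ellery = 0.02763 / 0.03687 = 0.7494
β_Dray = 0.01809 / 0.03687 = 0.4906
β_Brixley = 0.06380 / 0.03687 = 1.7304
β_Harlan = 0.08040 / 0.03687 = 2.1806
β_P = Σ w_i β_i = 0.12×0.5688 + 0.18×1.2080 + 0.05×0.7494 + 0.21×0.4906 + 0.22×1.7304 + 0.22×2.1806 = 1.2866
MRP = 5.8% − 2.2% = 3.60%
E(R_P) = R_f + β_P × MRP = 2.2% + 1.2866 × 3.6% = 6.83%

6.83%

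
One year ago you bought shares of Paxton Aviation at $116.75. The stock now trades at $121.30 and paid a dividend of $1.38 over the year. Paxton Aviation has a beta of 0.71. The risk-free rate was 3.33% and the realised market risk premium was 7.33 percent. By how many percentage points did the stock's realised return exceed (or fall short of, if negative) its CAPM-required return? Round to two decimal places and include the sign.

-3.46%

Realised HPR = (P1 + D1 − P0) / P0 = (121.30 + 1.38 − 116.75) / 116.75 = 5.93 / 116.75 = 5.0792%
CAPM required = R_f + β·MRP = 3.33% + 0.71 × 7.33% = 8.5343%
α = realised − required = 5.0792% − 8.5343% = -3.46%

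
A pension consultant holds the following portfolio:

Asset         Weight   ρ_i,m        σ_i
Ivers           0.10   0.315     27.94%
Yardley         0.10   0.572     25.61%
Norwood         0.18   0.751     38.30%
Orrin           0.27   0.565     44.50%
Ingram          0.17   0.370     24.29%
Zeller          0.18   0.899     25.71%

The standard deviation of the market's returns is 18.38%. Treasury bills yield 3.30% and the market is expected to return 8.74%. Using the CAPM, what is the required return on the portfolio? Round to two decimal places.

β_Ivers = 0.315 × 27.94% / 18.38% = 0.4788
β_Yardley = 0.572 × 25.61% / 18.38% = 0.7970
β_Norwood = 0.751 × 38.30% / 18.38% = 1.5649
β_Orrin = 0.565 × 44.50% / 18.38% = 1.3679
β_Ingram = 0.370 × 24.29% / 18.38% = 0.4890
β_Zeller = 0.899 × 25.71% / 18.38% = 1.2575
β_P = Σ w_i β_i = 0.10×0.4788 + 0.10×0.7970 + 0.18×1.5649 + 0.27×1.3679 + 0.17×0.4890 + 0.18×1.2575 = 1.0881
MRP = 8.74% − 3.30% = 5.44%
E(R_P) = R_f + β_P × MRP = 3.30% + 1.0881 × 5.44% = 9.22%

9.22%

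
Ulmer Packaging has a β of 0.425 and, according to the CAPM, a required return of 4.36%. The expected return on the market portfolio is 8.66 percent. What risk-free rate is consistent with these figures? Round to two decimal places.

E(R) = R_f + β(E(R_m) − R_f) = R_f(1 − β) + β·E(R_m)
4.36% = R_f × (1 − 0.425) + 0.425 × 8.66%
4.36% = R_f × 0.575 + 3.68050%
R_f = (4.36% − 3.68050%) / 0.575 = 1.18%

1.18%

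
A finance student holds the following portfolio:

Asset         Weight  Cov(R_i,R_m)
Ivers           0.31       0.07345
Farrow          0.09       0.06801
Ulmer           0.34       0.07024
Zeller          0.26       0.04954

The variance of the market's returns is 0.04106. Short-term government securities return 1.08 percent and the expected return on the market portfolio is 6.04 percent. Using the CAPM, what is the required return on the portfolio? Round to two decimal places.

β_Ivers = 0.07345 / 0.04106 = 1.7888
β_Farrow = 0.06801 / 0.04106 = 1.6564
β_Ulmer = 0.07024 / 0.04106 = 1.7107
β_Zeller = 0.04954 / 0.04106 = 1.2065
β_P = Σ w_i β_i = 0.31×1.7888 + 0.09×1.6564 + 0.34×1.7107 + 0.26×1.2065 = 1.5989
MRP = 6.04% − 1.08% = 4.96%
E(R_P) = R_f + β_P × MRP = 1.08% + 1.5989 × 4.96% = 9.01%

9.01%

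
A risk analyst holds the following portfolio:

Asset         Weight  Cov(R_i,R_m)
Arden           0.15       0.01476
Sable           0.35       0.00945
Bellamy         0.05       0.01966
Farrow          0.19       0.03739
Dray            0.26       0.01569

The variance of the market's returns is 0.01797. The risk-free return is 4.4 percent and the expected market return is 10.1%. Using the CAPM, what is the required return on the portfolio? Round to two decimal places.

10.01%

β_Arden = 0.01476 / 0.01797 = 0.8214
β_Sable = 0.00945 / 0.01797 = 0.5259
β_Bellamy = 0.01966 / 0.01797 = 1.0940
β_Farrow = 0.03739 / 0.01797 = 2.0807
β_Dray = 0.01569 / 0.01797 = 0.8731
β_P = Σ w_i β_i = 0.15×0.8214 + 0.35×0.5259 + 0.05×1.0940 + 0.19×2.0807 + 0.26×0.8731 = 0.9843
MRP = 10.1% − 4.4% = 5.70%
E(R_P) = R_f + β_P × MRP = 4.4% + 0.9843 × 5.7% = 10.01%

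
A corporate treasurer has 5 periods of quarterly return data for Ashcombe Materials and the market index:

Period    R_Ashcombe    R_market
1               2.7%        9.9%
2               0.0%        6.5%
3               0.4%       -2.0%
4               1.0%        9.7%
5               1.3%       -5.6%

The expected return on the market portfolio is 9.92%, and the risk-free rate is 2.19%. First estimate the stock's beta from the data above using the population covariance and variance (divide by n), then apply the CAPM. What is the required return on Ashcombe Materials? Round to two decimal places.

Mean R_i = (2.7 + 0.0 + 0.4 + 1.0 + 1.3) / 5 = 1.0800%
Mean R_m = (9.9 + 6.5 − 2.0 + 9.7 − 5.6) / 5 = 3.7000%
Σ(R_i − R̄_i)(R_m − R̄_m) = 8.3700  ⇒  Cov = 8.3700 / 5 = 1.6740
Σ(R_m − R̄_m)² = 201.2600  ⇒  Var(R_m) = 201.2600 / 5 = 40.2520
β = Cov / Var(R_m) = 1.6740 / 40.2520 = 0.0416
MRP = 9.92% − 2.19% = 7.73%
E(R) = R_f + β × MRP = 2.19% + 0.0416 × 7.73% = 2.51%

2.51%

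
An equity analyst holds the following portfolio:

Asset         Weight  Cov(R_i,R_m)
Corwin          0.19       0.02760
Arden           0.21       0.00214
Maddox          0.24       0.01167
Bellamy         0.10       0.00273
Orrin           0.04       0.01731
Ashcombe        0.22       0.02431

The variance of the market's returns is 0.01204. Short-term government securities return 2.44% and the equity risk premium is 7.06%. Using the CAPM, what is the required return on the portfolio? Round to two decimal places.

11.12%

β_Corwin = 0.02760 / 0.01204 = 2.2924
β_Arden = 0.00214 / 0.01204 = 0.1777
β_Maddox = 0.01167 / 0.01204 = 0.9693
β_Bellamy = 0.00273 / 0.01204 = 0.2267
β_Orrin = 0.01731 / 0.01204 = 1.4377
β_Ashcombe = 0.02431 / 0.01204 = 2.0191
β_P = Σ w_i β_i = 0.19×2.2924 + 0.21×0.1777 + 0.24×0.9693 + 0.10×0.2267 + 0.04×1.4377 + 0.22×2.0191 = 1.2299
E(R_P) = R_f + β_P × MRP = 2.44% + 1.2299 × 7.06% = 11.12%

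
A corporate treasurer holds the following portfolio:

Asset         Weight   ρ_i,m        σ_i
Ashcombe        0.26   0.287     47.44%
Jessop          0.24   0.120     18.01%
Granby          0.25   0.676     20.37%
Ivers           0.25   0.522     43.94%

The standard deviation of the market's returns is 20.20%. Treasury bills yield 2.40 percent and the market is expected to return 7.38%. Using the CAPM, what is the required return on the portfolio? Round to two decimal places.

5.66%

β_Ashcombe = 0.287 × 47.44% / 20.20% = 0.6740
β_Jessop = 0.120 × 18.01% / 20.20% = 0.1070
β_Granby = 0.676 × 20.37% / 20.20% = 0.6817
β_Ivers = 0.522 × 43.94% / 20.20% = 1.1355
β_P = Σ w_i β_i = 0.26×0.6740 + 0.24×0.1070 + 0.25×0.6817 + 0.25×1.1355 = 0.6552
MRP = 7.38% − 2.40% = 4.98%
E(R_P) = R_f + β_P × MRP = 2.40% + 0.6552 × 4.98% = 5.66%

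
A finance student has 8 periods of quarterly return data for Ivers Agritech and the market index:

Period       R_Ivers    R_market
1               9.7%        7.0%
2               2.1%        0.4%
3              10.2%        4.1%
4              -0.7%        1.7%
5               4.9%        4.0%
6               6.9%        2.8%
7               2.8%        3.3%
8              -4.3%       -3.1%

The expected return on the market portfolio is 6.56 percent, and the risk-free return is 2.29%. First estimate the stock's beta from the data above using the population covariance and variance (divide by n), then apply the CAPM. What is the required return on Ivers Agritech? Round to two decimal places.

Mean R_i = (9.7 + 2.1 + 10.2 − 0.7 + 4.9 + 6.9 + 2.8 − 4.3) / 8 = 3.9500%
Mean R_m = (7.0 + 0.4 + 4.1 + 1.7 + 4.0 + 2.8 + 3.3 − 3.1) / 8 = 2.5250%
Σ(R_i − R̄_i)(R_m − R̄_m) = 91.0700  ⇒  Cov = 91.0700 / 8 = 11.3838
Σ(R_m − R̄_m)² = 62.1950  ⇒  Var(R_m) = 62.1950 / 8 = 7.7744
β = Cov / Var(R_m) = 11.3838 / 7.7744 = 1.4643
MRP = 6.56% − 2.29% = 4.27%
E(R) = R_f + β × MRP = 2.29% + 1.4643 × 4.27% = 8.54%

8.54%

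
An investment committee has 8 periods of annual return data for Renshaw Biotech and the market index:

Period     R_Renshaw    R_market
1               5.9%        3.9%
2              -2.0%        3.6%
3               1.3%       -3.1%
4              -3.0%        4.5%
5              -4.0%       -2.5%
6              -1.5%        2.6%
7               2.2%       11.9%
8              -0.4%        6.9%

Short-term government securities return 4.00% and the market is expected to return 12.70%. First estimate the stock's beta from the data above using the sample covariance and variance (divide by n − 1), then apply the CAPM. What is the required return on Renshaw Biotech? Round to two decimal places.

5.75%

Mean R_i = (5.9 − 2.0 + 1.3 − 3.0 − 4.0 − 1.5 + 2.2 − 0.4) / 8 = -0.1875%
Mean R_m = (3.9 + 3.6 − 3.1 + 4.5 − 2.5 + 2.6 + 11.9 + 6.9) / 8 = 3.4750%
Σ(R_i − R̄_i)(R_m − R̄_m) = 33.0125  ⇒  Cov = 33.0125 / 7 = 4.7161
Σ(R_m − R̄_m)² = 163.6550  ⇒  Var(R_m) = 163.6550 / 7 = 23.3793
β = Cov / Var(R_m) = 4.7161 / 23.3793 = 0.2017
MRP = 12.70% − 4.00% = 8.70%
E(R) = R_f + β × MRP = 4.00% + 0.2017 × 8.70% = 5.75%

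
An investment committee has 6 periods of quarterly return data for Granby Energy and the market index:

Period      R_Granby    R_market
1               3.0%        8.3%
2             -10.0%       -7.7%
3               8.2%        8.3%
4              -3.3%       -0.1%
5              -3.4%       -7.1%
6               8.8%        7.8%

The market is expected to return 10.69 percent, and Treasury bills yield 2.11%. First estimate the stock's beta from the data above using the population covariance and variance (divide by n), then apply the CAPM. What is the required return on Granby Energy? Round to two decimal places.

9.65%

Mean R_i = (3.0 − 10.0 + 8.2 − 3.3 − 3.4 + 8.8) / 6 = 0.5500%
Mean R_m = (8.3 − 7.7 + 8.3 − 0.1 − 7.1 + 7.8) / 6 = 1.5833%
Σ(R_i − R̄_i)(R_m − R̄_m) = 257.8450  ⇒  Cov = 257.8450 / 6 = 42.9742
Σ(R_m − R̄_m)² = 293.2883  ⇒  Var(R_m) = 293.2883 / 6 = 48.8814
β = Cov / Var(R_m) = 42.9742 / 48.8814 = 0.8792
MRP = 10.69% − 2.11% = 8.58%
E(R) = R_f + β × MRP = 2.11% + 0.8792 × 8.58% = 9.65%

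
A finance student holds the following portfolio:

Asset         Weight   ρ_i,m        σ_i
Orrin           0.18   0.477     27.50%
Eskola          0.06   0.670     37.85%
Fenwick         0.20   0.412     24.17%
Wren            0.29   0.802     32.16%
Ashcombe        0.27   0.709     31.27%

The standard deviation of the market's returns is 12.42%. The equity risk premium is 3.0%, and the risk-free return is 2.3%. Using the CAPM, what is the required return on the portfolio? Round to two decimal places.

β_Orrin = 0.477 × 27.50% / 12.42% = 1.0562
β_Eskola = 0.670 × 37.85% / 12.42% = 2.0418
β_Fenwick = 0.412 × 24.17% / 12.42% = 0.8018
β_Wren = 0.802 × 32.16% / 12.42% = 2.0767
β_Ashcombe = 0.709 × 31.27% / 12.42% = 1.7851
β_P = Σ w_i β_i = 0.18×1.0562 + 0.06×2.0418 + 0.20×0.8018 + 0.29×2.0767 + 0.27×1.7851 = 1.5572
E(R_P) = R_f + β_P × MRP = 2.3% + 1.5572 × 3.0% = 6.97%

6.97%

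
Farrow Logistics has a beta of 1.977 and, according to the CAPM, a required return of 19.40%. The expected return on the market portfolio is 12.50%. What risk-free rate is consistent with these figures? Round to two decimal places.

E(R) = R_f + β(E(R_m) − R_f) = R_f(1 − β) + β·E(R_m)
19.40% = R_f × (1 − 1.977) + 1.977 × 12.50%
19.40% = R_f × -0.977 + 24.71250%
R_f = (19.40% − 24.71250%) / -0.977 = 5.44%

5.44%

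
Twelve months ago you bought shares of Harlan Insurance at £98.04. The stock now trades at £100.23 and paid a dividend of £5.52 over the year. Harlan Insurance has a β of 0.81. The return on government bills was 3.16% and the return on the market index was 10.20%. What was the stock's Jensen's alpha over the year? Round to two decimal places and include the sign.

Realised HPR = (P1 + D1 − P0) / P0 = (100.23 + 5.52 − 98.04) / 98.04 = 7.71 / 98.04 = 7.8641%
MRP = 10.20% − 3.16% = 7.04%
CAPM required = R_f + β·MRP = 3.16% + 0.81 × 7.04% = 8.8624%
α = realised − required = 7.8641% − 8.8624% = -1.00%

-1.00%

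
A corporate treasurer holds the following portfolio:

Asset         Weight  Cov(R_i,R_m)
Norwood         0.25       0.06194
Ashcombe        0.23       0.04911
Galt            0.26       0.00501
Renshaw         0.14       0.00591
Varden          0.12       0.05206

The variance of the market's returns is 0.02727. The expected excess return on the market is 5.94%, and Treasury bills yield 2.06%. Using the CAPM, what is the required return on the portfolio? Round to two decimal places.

β_Norwood = 0.06194 / 0.02727 = 2.2714
β_Ashcombe = 0.04911 / 0.02727 = 1.8009
β_Galt = 0.00501 / 0.02727 = 0.1837
β_Renshaw = 0.00591 / 0.02727 = 0.2167
β_Varden = 0.05206 / 0.02727 = 1.9091
β_P = Σ w_i β_i = 0.25×2.2714 + 0.23×1.8009 + 0.26×0.1837 + 0.14×0.2167 + 0.12×1.9091 = 1.2892
E(R_P) = R_f + β_P × MRP = 2.06% + 1.2892 × 5.94% = 9.72%

9.72%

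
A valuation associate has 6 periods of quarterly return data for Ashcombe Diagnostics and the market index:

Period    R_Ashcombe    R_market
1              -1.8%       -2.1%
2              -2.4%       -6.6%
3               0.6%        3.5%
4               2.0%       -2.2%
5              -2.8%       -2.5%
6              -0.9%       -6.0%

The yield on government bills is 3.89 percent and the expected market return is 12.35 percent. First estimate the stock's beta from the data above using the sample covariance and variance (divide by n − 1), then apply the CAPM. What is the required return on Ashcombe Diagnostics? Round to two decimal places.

Mean R_i = (-1.8 − 2.4 + 0.6 + 2.0 − 2.8 − 0.9) / 6 = -0.8833%
Mean R_m = (-2.1 − 6.6 + 3.5 − 2.2 − 2.5 − 6.0) / 6 = -2.6500%
Σ(R_i − R̄_i)(R_m − R̄_m) = 15.6750  ⇒  Cov = 15.6750 / 5 = 3.1350
Σ(R_m − R̄_m)² = 65.1750  ⇒  Var(R_m) = 65.1750 / 5 = 13.0350
β = Cov / Var(R_m) = 3.1350 / 13.0350 = 0.2405
MRP = 12.35% − 3.89% = 8.46%
E(R) = R_f + β × MRP = 3.89% + 0.2405 × 8.46% = 5.92%

5.92%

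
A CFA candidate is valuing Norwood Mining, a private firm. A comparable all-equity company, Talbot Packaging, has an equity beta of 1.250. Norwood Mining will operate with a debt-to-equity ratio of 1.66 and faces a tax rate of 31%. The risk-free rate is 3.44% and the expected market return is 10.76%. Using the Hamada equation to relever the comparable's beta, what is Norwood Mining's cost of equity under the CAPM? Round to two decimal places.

23.07%

β_L = β_U × [1 + (1 − t)(D/E)] = 1.250 × [1 + (1 − 0.31) × 1.66]
    = 1.250 × [1 + 0.69 × 1.66] = 1.250 × 2.1454 = 2.6818
MRP = 10.76% − 3.44% = 7.32%
E(R) = R_f + β_L × MRP = 3.44% + 2.6818 × 7.32% = 23.07%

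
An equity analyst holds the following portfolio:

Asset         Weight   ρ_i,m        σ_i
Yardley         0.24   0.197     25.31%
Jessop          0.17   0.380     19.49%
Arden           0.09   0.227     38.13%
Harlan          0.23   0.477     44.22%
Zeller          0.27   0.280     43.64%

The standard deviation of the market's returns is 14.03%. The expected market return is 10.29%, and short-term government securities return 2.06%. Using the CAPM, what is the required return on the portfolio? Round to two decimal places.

8.74%

β_Yardley = 0.197 × 25.31% / 14.03% = 0.3554
β_Jessop = 0.380 × 19.49% / 14.03% = 0.5279
β_Arden = 0.227 × 38.13% / 14.03% = 0.6169
β_Harlan = 0.477 × 44.22% / 14.03% = 1.5034
β_Zeller = 0.280 × 43.64% / 14.03% = 0.8709
β_P = Σ w_i β_i = 0.24×0.3554 + 0.17×0.5279 + 0.09×0.6169 + 0.23×1.5034 + 0.27×0.8709 = 0.8115
MRP = 10.29% − 2.06% = 8.23%
E(R_P) = R_f + β_P × MRP = 2.06% + 0.8115 × 8.23% = 8.74%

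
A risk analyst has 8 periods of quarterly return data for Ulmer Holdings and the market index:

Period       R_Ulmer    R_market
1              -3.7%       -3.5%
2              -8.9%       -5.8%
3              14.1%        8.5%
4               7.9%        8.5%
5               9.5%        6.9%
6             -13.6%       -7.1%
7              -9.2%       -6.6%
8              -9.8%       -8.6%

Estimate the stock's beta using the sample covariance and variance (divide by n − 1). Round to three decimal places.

Mean R_i = (-3.7 − 8.9 + 14.1 + 7.9 + 9.5 − 13.6 − 9.2 − 9.8) / 8 = -1.7125%
Mean R_m = (-3.5 − 5.8 + 8.5 + 8.5 + 6.9 − 7.1 − 6.6 − 8.6) / 8 = -0.9625%
Σ(R_i − R̄_i)(R_m − R̄_m) = 545.4938  ⇒  Cov = 545.4938 / 7 = 77.9277
Σ(R_m − R̄_m)² = 398.5188  ⇒  Var(R_m) = 398.5188 / 7 = 56.9313
β = Cov / Var(R_m) = 77.9277 / 56.9313 = 1.3688

1.369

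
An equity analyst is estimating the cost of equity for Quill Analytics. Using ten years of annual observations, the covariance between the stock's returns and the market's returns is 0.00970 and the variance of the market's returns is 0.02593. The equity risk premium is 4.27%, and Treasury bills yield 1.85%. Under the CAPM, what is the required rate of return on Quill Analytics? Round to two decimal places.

β = Cov(R_i, R_m) / Var(R_m) = 0.00970 / 0.02593 = 0.3741
E(R) = R_f + β × MRP = 1.85% + 0.3741 × 4.27% = 3.45%

3.45%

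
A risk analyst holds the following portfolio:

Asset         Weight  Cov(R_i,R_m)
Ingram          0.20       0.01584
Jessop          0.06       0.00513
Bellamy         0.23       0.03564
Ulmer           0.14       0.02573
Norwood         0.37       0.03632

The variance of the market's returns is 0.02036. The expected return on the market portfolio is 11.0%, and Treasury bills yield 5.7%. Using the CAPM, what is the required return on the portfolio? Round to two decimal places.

13.17%

β_Ingram = 0.01584 / 0.02036 = 0.7780
β_Jessop = 0.00513 / 0.02036 = 0.2520
β_Bellamy = 0.03564 / 0.02036 = 1.7505
β_Ulmer = 0.02573 / 0.02036 = 1.2638
β_Norwood = 0.03632 / 0.02036 = 1.7839
β_P = Σ w_i β_i = 0.20×0.7780 + 0.06×0.2520 + 0.23×1.7505 + 0.14×1.2638 + 0.37×1.7839 = 1.4103
MRP = 11.0% − 5.7% = 5.30%
E(R_P) = R_f + β_P × MRP = 5.7% + 1.4103 × 5.3% = 13.17%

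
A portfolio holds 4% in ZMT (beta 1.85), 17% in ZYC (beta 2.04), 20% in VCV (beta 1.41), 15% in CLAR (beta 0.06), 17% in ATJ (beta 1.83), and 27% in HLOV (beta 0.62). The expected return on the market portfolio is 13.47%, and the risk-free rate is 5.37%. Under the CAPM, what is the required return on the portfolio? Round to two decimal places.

β_P = Σ w_i β_i = 0.04×1.85 + 0.17×2.04 + 0.20×1.41 + 0.15×0.06 + 0.17×1.83 + 0.27×0.62 = 1.1903
MRP = 13.47% − 5.37% = 8.10%
E(R_P) = R_f + β_P × MRP = 5.37% + 1.1903 × 8.10% = 15.01%

15.01%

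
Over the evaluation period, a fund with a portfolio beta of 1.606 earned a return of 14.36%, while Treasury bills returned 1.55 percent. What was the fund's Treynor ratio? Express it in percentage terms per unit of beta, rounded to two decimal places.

7.98%

Treynor = (R_P − R_f) / β_P = (14.36% − 1.55%) / 1.6060 = 12.81% / 1.6060 = 7.98%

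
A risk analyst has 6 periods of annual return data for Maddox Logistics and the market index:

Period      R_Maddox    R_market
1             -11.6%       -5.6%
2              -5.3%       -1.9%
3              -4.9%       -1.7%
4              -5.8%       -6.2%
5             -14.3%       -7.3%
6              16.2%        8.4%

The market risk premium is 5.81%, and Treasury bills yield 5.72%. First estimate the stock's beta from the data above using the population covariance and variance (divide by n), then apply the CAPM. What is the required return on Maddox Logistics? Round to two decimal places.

Mean R_i = (-11.6 − 5.3 − 4.9 − 5.8 − 14.3 + 16.2) / 6 = -4.2833%
Mean R_m = (-5.6 − 1.9 − 1.7 − 6.2 − 7.3 + 8.4) / 6 = -2.3833%
Σ(R_i − R̄_i)(R_m − R̄_m) = 298.5383  ⇒  Cov = 298.5383 / 6 = 49.7564
Σ(R_m − R̄_m)² = 166.0683  ⇒  Var(R_m) = 166.0683 / 6 = 27.6781
β = Cov / Var(R_m) = 49.7564 / 27.6781 = 1.7977
E(R) = R_f + β × MRP = 5.72% + 1.7977 × 5.81% = 16.16%

16.16%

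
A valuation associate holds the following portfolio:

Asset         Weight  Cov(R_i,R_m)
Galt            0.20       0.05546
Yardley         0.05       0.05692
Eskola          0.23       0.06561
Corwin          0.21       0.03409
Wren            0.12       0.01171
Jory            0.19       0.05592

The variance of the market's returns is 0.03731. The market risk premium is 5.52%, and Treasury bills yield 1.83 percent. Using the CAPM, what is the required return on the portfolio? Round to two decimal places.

8.96%

β_Galt = 0.05546 / 0.03731 = 1.4865
β_Yardley = 0.05692 / 0.03731 = 1.5256
β_Eskola = 0.06561 / 0.03731 = 1.7585
β_Corwin = 0.03409 / 0.03731 = 0.9137
β_Wren = 0.01171 / 0.03731 = 0.3139
β_Jory = 0.05592 / 0.03731 = 1.4988
β_P = Σ w_i β_i = 0.20×1.4865 + 0.05×1.5256 + 0.23×1.7585 + 0.21×0.9137 + 0.12×0.3139 + 0.19×1.4988 = 1.2924
E(R_P) = R_f + β_P × MRP = 1.83% + 1.2924 × 5.52% = 8.96%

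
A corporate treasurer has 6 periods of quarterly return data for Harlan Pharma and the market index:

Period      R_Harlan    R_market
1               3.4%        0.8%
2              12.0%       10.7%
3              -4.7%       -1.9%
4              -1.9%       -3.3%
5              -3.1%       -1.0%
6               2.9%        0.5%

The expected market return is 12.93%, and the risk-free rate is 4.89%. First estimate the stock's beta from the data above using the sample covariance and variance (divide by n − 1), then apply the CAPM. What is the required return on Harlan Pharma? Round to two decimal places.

Mean R_i = (3.4 + 12.0 − 4.7 − 1.9 − 3.1 + 2.9) / 6 = 1.4333%
Mean R_m = (0.8 + 10.7 − 1.9 − 3.3 − 1.0 + 0.5) / 6 = 0.9667%
Σ(R_i − R̄_i)(R_m − R̄_m) = 142.5567  ⇒  Cov = 142.5567 / 5 = 28.5113
Σ(R_m − R̄_m)² = 125.2733  ⇒  Var(R_m) = 125.2733 / 5 = 25.0547
β = Cov / Var(R_m) = 28.5113 / 25.0547 = 1.1380
MRP = 12.93% − 4.89% = 8.04%
E(R) = R_f + β × MRP = 4.89% + 1.1380 × 8.04% = 14.04%

14.04%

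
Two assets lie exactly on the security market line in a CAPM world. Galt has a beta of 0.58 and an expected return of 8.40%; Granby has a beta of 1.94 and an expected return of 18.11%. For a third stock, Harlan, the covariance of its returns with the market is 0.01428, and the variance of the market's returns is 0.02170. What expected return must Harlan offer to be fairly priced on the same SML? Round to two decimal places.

8.96%

MRP = (18.11% − 8.40%) / (1.94 − 0.58) = 7.1397%
R_f = 8.40% − 0.58 × 7.1397% = 4.2590%
β_Harlan = Cov / Var(R_m) = 0.01428 / 0.02170 = 0.6581
E(R_Harlan) = R_f + β × MRP = 4.2590% + 0.6581 × 7.1397% = 8.96%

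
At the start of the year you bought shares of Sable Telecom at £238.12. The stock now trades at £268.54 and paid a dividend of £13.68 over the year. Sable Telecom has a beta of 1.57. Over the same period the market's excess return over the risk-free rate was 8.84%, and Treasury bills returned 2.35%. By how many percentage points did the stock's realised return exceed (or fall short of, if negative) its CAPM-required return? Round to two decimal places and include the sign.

Realised HPR = (P1 + D1 − P0) / P0 = (268.54 + 13.68 − 238.12) / 238.12 = 44.10 / 238.12 = 18.5201%
CAPM required = R_f + β·MRP = 2.35% + 1.57 × 8.84% = 16.2288%
α = realised − required = 18.5201% − 16.2288% = +2.29%

+2.29%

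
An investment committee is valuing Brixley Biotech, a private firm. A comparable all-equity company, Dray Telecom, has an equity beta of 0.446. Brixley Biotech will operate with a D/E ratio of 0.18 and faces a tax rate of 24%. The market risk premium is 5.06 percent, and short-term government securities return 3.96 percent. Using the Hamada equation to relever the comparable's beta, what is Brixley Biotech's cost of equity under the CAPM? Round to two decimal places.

β_L = β_U × [1 + (1 − t)(D/E)] = 0.446 × [1 + (1 − 0.24) × 0.18]
    = 0.446 × [1 + 0.76 × 0.18] = 0.446 × 1.1368 = 0.5070
E(R) = R_f + β_L × MRP = 3.96% + 0.5070 × 5.06% = 6.53%

6.53%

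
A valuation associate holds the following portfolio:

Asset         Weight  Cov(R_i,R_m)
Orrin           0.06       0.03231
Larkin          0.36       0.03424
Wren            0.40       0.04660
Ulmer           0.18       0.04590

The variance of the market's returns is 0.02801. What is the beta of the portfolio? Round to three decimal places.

β_Orrin = 0.03231 / 0.02801 = 1.1535
β_Larkin = 0.03424 / 0.02801 = 1.2224
β_Wren = 0.04660 / 0.02801 = 1.6637
β_Ulmer = 0.04590 / 0.02801 = 1.6387
β_P = Σ w_i β_i = 0.06×1.1535 + 0.36×1.2224 + 0.40×1.6637 + 0.18×1.6387 = 1.4697

1.470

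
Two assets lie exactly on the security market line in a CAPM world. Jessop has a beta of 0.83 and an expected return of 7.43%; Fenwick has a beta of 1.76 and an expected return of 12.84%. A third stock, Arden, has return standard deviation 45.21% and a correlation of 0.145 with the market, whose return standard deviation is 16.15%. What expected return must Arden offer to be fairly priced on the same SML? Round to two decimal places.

4.96%

MRP = (12.84% − 7.43%) / (1.76 − 0.83) = 5.8172%
R_f = 7.43% − 0.83 × 5.8172% = 2.6017%
β_Arden = ρ·σ_i/σ_m = 0.145 × 45.21 / 16.15 = 0.4059
E(R_Arden) = R_f + β × MRP = 2.6017% + 0.4059 × 5.8172% = 4.96%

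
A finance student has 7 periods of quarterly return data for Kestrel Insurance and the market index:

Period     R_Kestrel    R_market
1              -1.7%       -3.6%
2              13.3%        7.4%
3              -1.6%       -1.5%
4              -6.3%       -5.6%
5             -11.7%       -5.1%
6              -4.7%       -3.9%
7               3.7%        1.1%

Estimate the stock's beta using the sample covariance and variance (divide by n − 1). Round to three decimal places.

1.668

Mean R_i = (-1.7 + 13.3 − 1.6 − 6.3 − 11.7 − 4.7 + 3.7) / 7 = -1.2857%
Mean R_m = (-3.6 + 7.4 − 1.5 − 5.6 − 5.1 − 3.9 + 1.1) / 7 = -1.6000%
Σ(R_i − R̄_i)(R_m − R̄_m) = 209.8900  ⇒  Cov = 209.8900 / 6 = 34.9817
Σ(R_m − R̄_m)² = 125.8400  ⇒  Var(R_m) = 125.8400 / 6 = 20.9733
β = Cov / Var(R_m) = 34.9817 / 20.9733 = 1.6679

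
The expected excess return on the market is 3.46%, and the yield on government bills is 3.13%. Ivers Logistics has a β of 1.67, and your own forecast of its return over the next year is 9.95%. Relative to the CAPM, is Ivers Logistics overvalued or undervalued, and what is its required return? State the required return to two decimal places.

Undervalued; required return 8.91%

Required return = R_f + β·MRP = 3.13% + 1.67 × 3.46% = 8.91%
Forecast 9.95% > required 8.91% → the stock plots above the SML → undervalued.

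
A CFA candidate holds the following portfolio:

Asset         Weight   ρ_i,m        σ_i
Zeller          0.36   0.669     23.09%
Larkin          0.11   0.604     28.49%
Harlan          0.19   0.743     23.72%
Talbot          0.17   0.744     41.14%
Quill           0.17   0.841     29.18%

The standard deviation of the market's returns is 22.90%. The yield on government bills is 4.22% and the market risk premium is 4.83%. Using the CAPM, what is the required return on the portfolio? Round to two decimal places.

β_Zeller = 0.669 × 23.09% / 22.90% = 0.6746
β_Larkin = 0.604 × 28.49% / 22.90% = 0.7514
β_Harlan = 0.743 × 23.72% / 22.90% = 0.7696
β_Talbot = 0.744 × 41.14% / 22.90% = 1.3366
β_Quill = 0.841 × 29.18% / 22.90% = 1.0716
β_P = Σ w_i β_i = 0.36×0.6746 + 0.11×0.7514 + 0.19×0.7696 + 0.17×1.3366 + 0.17×1.0716 = 0.8811
E(R_P) = R_f + β_P × MRP = 4.22% + 0.8811 × 4.83% = 8.48%

8.48%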